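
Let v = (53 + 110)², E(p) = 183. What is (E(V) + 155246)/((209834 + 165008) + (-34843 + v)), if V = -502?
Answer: 155429/366568 ≈ 0.42401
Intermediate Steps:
v = 26569 (v = 163² = 26569)
(E(V) + 155246)/((209834 + 165008) + (-34843 + v)) = (183 + 155246)/((209834 + 165008) + (-34843 + 26569)) = 155429/(374842 - 8274) = 155429/366568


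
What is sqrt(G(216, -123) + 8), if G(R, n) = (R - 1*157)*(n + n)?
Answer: I*sqrt(14506) ≈ 120.44*I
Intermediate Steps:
G(R, n) = 2*n*(-157 + R) (G(R, n) = (R - 157)*(2*n) = (-157 + R)*(2*n) = 2*n*(-157 + R))
sqrt(G(216, -123) + 8) = sqrt(2*(-123)*(-157 + 216) + 8) = sqrt(2*(-123)*59 + 8) = sqrt(-14514 + 8) = sqrt(-14506) = I*sqrt(14506)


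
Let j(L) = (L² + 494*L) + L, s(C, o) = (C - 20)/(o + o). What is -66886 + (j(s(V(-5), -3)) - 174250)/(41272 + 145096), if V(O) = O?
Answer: -448760959853/6709248 ≈ -66887.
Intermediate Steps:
s(C, o) = (-20 + C)/(2*o) (s(C, o) = (-20 + C)/((2*o)) = (-20 + C)*(1/(2*o)) = (-20 + C)/(2*o))
j(L) = L² + 495*L
-66886 + (j(s(V(-5), -3)) - 174250)/(41272 + 145096) = -66886 + (((½)*(-20 - 5)/(-3))*(495 + (½)*(-20 - 5)/(-3)) - 174250)/(41272 + 145096) = -66886 + (((½)*(-⅓)*(-25))*(495 + (½)*(-⅓)*(-25)) - 174250)/186368 = -66886 + (25*(495 + 25/6)/6 - 174250)*(1/186368) = -66886 + ((25/6)*(2995/6) - 174250)*(1/186368) = -66886 + (74875/36 - 174250)*(1/186368) = -66886 - 6198125/36*1/186368 = -66886 - 6198125/6709248 = -448760959853/6709248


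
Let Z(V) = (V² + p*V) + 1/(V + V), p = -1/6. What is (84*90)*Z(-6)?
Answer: 279090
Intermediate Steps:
p = -⅙ (p = -1*⅙ = -⅙ ≈ -0.16667)
Z(V) = V² + 1/(2*V) - V/6 (Z(V) = (V² - V/6) + 1/(V + V) = (V² - V/6) + 1/(2*V) = V² + 1/(2*V) - V/6)
(84*90)*Z(-6) = (84*90)*((-6)² + (½)/(-6) - ⅙*(-6)) = 7560*(36 + (½)*(-⅙) + 1) = 7560*(36 - 1/12 + 1) = 7560*(443/12) = 279090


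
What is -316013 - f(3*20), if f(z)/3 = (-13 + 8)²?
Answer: -316088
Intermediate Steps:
f(z) = 75 (f(z) = 3*(-13 + 8)² = 3*(-5)² = 3*25 = 75)
-316013 - f(3*20) = -316013 - 1*75 = -316013 - 75 = -316088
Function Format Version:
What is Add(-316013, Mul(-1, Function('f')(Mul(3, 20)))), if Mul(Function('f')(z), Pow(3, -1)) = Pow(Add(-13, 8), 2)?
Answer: -316088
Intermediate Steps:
Function('f')(z) = 75 (Function('f')(z) = Mul(3, Pow(Add(-13, 8), 2)) = Mul(3, Pow(-5, 2)) = Mul(3, 25) = 75)
Add(-316013, Mul(-1, Function('f')(Mul(3, 20)))) = Add(-316013, Mul(-1, 75)) = Add(-316013, -75) = -316088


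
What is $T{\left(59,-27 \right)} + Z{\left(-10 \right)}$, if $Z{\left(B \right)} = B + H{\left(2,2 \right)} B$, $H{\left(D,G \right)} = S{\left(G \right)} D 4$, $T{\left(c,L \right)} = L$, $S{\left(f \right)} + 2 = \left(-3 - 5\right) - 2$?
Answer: $923$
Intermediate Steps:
$S{\left(f \right)} = -12$ ($S{\left(f \right)} = -2 - 10 = -12$)
$H{\left(D,G \right)} = - 48 D$ ($H{\left(D,G \right)} = - 12 D 4 = - 48 D$)
$Z{\left(B \right)} = - 95 B$ ($Z{\left(B \right)} = B + \left(-48\right) 2 B = B - 96 B = - 95 B$)
$T{\left(59,-27 \right)} + Z{\left(-10 \right)} = -27 - -950 = -27 + 950 = 923$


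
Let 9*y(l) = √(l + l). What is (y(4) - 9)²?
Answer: 6569/81 - 4*√2 ≈ 75.442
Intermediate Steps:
y(l) = √2*√l/9 (y(l) = √(l + l)/9 = √(2*l)/9 = (√2*√l)/9 = √2*√l/9)
(y(4) - 9)² = (√2*√4/9 - 9)² = ((⅑)*√2*2 - 9)² = (2*√2/9 - 9)² = (-9 + 2*√2/9)²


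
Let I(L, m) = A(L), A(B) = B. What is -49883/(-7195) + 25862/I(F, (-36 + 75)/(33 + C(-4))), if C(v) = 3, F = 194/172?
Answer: 16007468391/697915 ≈ 22936.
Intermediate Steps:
F = 97/86 (F = 194*(1/172) = 97/86 ≈ 1.1279)
I(L, m) = L
-49883/(-7195) + 25862/I(F, (-36 + 75)/(33 + C(-4))) = -49883/(-7195) + 25862/(97/86) = -49883*(-1/7195) + 25862*(86/97) = 49883/7195 + 2224132/97 = 16007468391/697915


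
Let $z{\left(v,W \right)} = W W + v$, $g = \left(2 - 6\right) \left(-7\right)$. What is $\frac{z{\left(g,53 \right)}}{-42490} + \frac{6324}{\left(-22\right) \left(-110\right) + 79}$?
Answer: $\frac{732821}{297430} \approx 2.4638$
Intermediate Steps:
$g = 28$ ($g = \left(-4\right) \left(-7\right) = 28$)
$z{\left(v,W \right)} = v + W^{2}$ ($z{\left(v,W \right)} = W^{2} + v = v + W^{2}$)
$\frac{z{\left(g,53 \right)}}{-42490} + \frac{6324}{\left(-22\right) \left(-110\right) + 79} = \frac{28 + 53^{2}}{-42490} + \frac{6324}{\left(-22\right) \left(-110\right) + 79} = \left(28 + 2809\right) \left(- \frac{1}{42490}\right) + \frac{6324}{2420 + 79} = 2837 \left(- \frac{1}{42490}\right) + \frac{6324}{2499} = - \frac{2837}{42490} + 6324 \cdot \frac{1}{2499} = - \frac{2837}{42490} + \frac{124}{49} = \frac{732821}{297430}$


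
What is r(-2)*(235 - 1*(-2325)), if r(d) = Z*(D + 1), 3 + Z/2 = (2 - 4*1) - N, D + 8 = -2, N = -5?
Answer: 0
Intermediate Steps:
D = -10 (D = -8 - 2 = -10)
Z = 0 (Z = -6 + 2*((2 - 4*1) - 1*(-5)) = -6 + 2*((2 - 4) + 5) = -6 + 2*(-2 + 5) = -6 + 2*3 = -6 + 6 = 0)
r(d) = 0 (r(d) = 0*(-10 + 1) = 0*(-9) = 0)
r(-2)*(235 - 1*(-2325)) = 0*(235 - 1*(-2325)) = 0*(235 + 2325) = 0*2560 = 0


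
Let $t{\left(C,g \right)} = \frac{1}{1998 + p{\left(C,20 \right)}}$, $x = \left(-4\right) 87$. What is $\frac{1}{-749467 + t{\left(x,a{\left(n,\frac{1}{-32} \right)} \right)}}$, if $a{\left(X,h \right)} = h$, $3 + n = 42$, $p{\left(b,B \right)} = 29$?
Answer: $- \frac{2027}{1519169608} \approx -1.3343 \cdot 10^{-6}$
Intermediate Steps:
$n = 39$ ($n = -3 + 42 = 39$)
$x = -348$
$t{\left(C,g \right)} = \frac{1}{2027}$ ($t{\left(C,g \right)} = \frac{1}{1998 + 29} = \frac{1}{2027}$)
$\frac{1}{-749467 + t{\left(x,a{\left(n,\frac{1}{-32} \right)} \right)}} = \frac{1}{-749467 + \frac{1}{2027}} = \frac{1}{- \frac{1519169608}{2027}} = - \frac{2027}{1519169608}$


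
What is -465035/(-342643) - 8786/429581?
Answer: 196759738937/147192922583 ≈ 1.3367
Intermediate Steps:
-465035/(-342643) - 8786/429581 = -465035*(-1/342643) - 8786*1/429581 = 465035/342643 - 8786/429581 = 196759738937/147192922583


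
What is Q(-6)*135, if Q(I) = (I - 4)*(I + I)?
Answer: 16200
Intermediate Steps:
Q(I) = 2*I*(-4 + I) (Q(I) = (-4 + I)*(2*I) = 2*I*(-4 + I))
Q(-6)*135 = (2*(-6)*(-4 - 6))*135 = (2*(-6)*(-10))*135 = 120*135 = 16200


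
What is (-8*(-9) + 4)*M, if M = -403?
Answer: -30628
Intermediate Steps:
(-8*(-9) + 4)*M = (-8*(-9) + 4)*(-403) = (72 + 4)*(-403) = 76*(-403) = -30628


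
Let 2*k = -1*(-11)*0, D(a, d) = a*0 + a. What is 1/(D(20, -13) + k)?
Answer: 1/20 ≈ 0.050000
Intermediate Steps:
D(a, d) = a (D(a, d) = 0 + a = a)
k = 0 (k = (-1*(-11)*0)/2 = (11*0)/2 = (1/2)*0 = 0)
1/(D(20, -13) + k) = 1/(20 + 0) = 1/20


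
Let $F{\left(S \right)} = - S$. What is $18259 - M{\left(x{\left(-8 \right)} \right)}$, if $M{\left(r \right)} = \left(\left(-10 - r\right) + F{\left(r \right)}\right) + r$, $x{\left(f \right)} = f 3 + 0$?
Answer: $18245$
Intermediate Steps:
$x{\left(f \right)} = 3 f$ ($x{\left(f \right)} = 3 f + 0 = 3 f$)
$M{\left(r \right)} = -10 - r$ ($M{\left(r \right)} = \left(\left(-10 - r\right) - r\right) + r = \left(-10 - 2 r\right) + r = -10 - r$)
$18259 - M{\left(x{\left(-8 \right)} \right)} = 18259 - \left(-10 - 3 \left(-8\right)\right) = 18259 - \left(-10 - -24\right) = 18259 - \left(-10 + 24\right) = 18259 - 14 = 18245$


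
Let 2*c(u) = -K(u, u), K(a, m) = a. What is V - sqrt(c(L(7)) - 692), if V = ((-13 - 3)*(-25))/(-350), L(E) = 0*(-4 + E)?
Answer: -8/7 - 2*I*sqrt(173) ≈ -1.1429 - 26.306*I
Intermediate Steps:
L(E) = 0
V = -8/7 (V = -16*(-25)*(-1/350) = 400*(-1/350) = -8/7 ≈ -1.1429)
c(u) = -u/2 (c(u) = (-u)/2 = -u/2)
V - sqrt(c(L(7)) - 692) = -8/7 - sqrt(-1/2*0 - 692) = -8/7 - sqrt(0 - 692) = -8/7 - sqrt(-692) = -8/7 - 2*I*sqrt(173)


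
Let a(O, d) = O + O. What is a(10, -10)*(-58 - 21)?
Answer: -1580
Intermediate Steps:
a(O, d) = 2*O
a(10, -10)*(-58 - 21) = (2*10)*(-58 - 21) = 20*(-79) = -1580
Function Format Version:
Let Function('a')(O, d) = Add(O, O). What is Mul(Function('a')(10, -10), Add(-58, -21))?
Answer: -1580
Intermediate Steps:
Function('a')(O, d) = Mul(2, O)
Mul(Function('a')(10, -10), Add(-58, -21)) = Mul(Mul(2, 10), Add(-58, -21)) = Mul(20, -79) = -1580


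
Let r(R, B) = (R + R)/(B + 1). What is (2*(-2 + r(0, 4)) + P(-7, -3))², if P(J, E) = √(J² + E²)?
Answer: (4 - √58)² ≈ 13.074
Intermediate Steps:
r(R, B) = 2*R/(1 + B) (r(R, B) = (2*R)/(1 + B) = 2*R/(1 + B))
P(J, E) = √(E² + J²)
(2*(-2 + r(0, 4)) + P(-7, -3))² = (2*(-2 + 2*0/(1 + 4)) + √((-3)² + (-7)²))² = (2*(-2 + 2*0/5) + √(9 + 49))² = (2*(-2 + 2*0*(⅕)) + √58)² = (2*(-2 + 0) + √58)² = (2*(-2) + √58)² = (-4 + √58)²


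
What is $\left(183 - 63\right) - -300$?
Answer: $420$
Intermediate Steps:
$\left(183 - 63\right) - -300 = 120 + 300 = 420$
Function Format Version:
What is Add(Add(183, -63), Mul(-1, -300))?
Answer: 420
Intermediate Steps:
Add(Add(183, -63), Mul(-1, -300)) = Add(120, 300) = 420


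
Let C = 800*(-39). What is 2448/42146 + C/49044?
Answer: -49787312/86125351 ≈ -0.57808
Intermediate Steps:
C = -31200
2448/42146 + C/49044 = 2448/42146 - 31200/49044 = 2448*(1/42146) - 31200*1/49044 = 1224/21073 - 2600/4087 = -49787312/86125351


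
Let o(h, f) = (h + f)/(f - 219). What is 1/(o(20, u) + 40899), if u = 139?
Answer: 80/3271761 ≈ 2.4452e-5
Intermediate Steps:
o(h, f) = (f + h)/(-219 + f)
1/(o(20, u) + 40899) = 1/((139 + 20)/(-219 + 139) + 40899) = 1/(159/(-80) + 40899) = 1/(-1/80*159 + 40899) = 1/(-159/80 + 40899) = 1/(3271761/80) = 80/3271761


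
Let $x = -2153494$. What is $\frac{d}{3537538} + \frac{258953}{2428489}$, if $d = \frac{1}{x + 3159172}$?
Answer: $\frac{921257444125688581}{8639651091979825596} \approx 0.10663$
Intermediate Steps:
$d = \frac{1}{1005678}$ ($d = \frac{1}{-2153494 + 3159172} = \frac{1}{1005678} \approx 9.9435 \cdot 10^{-7}$)
$\frac{d}{3537538} + \frac{258953}{2428489} = \frac{1}{1005678 \cdot 3537538} + \frac{258953}{2428489} = \frac{1}{1005678} \cdot \frac{1}{3537538} + 258953 \cdot \frac{1}{2428489} = \frac{1}{3557624140764} + \frac{258953}{2428489} = \frac{921257444125688581}{8639651091979825596}$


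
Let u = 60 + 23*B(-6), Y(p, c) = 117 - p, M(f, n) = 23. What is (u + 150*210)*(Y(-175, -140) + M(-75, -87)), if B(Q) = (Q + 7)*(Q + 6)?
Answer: 9941400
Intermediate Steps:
B(Q) = (6 + Q)*(7 + Q) (B(Q) = (7 + Q)*(6 + Q) = (6 + Q)*(7 + Q))
u = 60 (u = 60 + 23*(42 + (-6)² + 13*(-6)) = 60 + 23*(42 + 36 - 78) = 60 + 23*0 = 60 + 0 = 60)
(u + 150*210)*(Y(-175, -140) + M(-75, -87)) = (60 + 150*210)*((117 - 1*(-175)) + 23) = (60 + 31500)*((117 + 175) + 23) = 31560*(292 + 23) = 31560*315 = 9941400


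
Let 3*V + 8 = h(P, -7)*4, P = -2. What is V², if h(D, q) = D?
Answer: 256/9 ≈ 28.444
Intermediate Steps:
V = -16/3 (V = -8/3 + (-2*4)/3 = -8/3 + (⅓)*(-8) = -8/3 - 8/3 = -16/3 ≈ -5.3333)
V² = (-16/3)² = 256/9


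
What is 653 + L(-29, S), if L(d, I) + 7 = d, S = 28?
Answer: 617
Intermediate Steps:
L(d, I) = -7 + d
653 + L(-29, S) = 653 + (-7 - 29) = 653 - 36 = 617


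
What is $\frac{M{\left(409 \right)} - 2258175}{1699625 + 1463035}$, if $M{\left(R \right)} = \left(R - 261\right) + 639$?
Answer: $- \frac{564347}{790665} \approx -0.71376$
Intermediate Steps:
$M{\left(R \right)} = 378 + R$ ($M{\left(R \right)} = \left(-261 + R\right) + 639 = 378 + R$)
$\frac{M{\left(409 \right)} - 2258175}{1699625 + 1463035} = \frac{\left(378 + 409\right) - 2258175}{1699625 + 1463035} = \frac{787 - 2258175}{3162660} = \left(-2257388\right) \frac{1}{3162660} = - \frac{564347}{790665}$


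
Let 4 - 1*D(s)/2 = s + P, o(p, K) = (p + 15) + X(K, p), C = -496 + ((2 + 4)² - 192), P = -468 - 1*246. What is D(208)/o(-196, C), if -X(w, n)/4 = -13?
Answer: -340/43 ≈ -7.9070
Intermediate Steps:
X(w, n) = 52 (X(w, n) = -4*(-13) = 52)
P = -714 (P = -468 - 246 = -714)
C = -652 (C = -496 + (6² - 192) = -496 + (36 - 192) = -496 - 156 = -652)
o(p, K) = 67 + p (o(p, K) = (p + 15) + 52 = (15 + p) + 52 = 67 + p)
D(s) = 1436 - 2*s (D(s) = 8 - 2*(s - 714) = 8 - 2*(-714 + s) = 8 + (1428 - 2*s) = 1436 - 2*s)
D(208)/o(-196, C) = (1436 - 2*208)/(67 - 196) = (1436 - 416)/(-129) = 1020*(-1/129) = -340/43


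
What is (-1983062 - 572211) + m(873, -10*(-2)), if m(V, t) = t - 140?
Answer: -2555393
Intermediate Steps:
m(V, t) = -140 + t
(-1983062 - 572211) + m(873, -10*(-2)) = (-1983062 - 572211) + (-140 - 10*(-2)) = -2555273 + (-140 + 20) = -2555273 - 120 = -2555393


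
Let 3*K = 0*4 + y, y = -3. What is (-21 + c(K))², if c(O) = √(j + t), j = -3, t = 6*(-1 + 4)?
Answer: (21 - √15)² ≈ 293.33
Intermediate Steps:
t = 18 (t = 6*3 = 18)
K = -1 (K = (0*4 - 3)/3 = (0 - 3)/3 = (⅓)*(-3) = -1)
c(O) = √15 (c(O) = √(-3 + 18) = √15)
(-21 + c(K))² = (-21 + √15)²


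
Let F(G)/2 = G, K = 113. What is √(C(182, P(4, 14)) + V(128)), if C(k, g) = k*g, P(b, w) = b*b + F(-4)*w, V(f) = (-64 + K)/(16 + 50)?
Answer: I*√76104798/66 ≈ 132.18*I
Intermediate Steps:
F(G) = 2*G
V(f) = 49/66 (V(f) = (-64 + 113)/(16 + 50) = 49/66)
P(b, w) = b² - 8*w (P(b, w) = b*b + (2*(-4))*w = b² - 8*w)
C(k, g) = g*k
√(C(182, P(4, 14)) + V(128)) = √((4² - 8*14)*182 + 49/66) = √((16 - 112)*182 + 49/66) = √(-96*182 + 49/66) = √(-17472 + 49/66) = √(-1153103/66) = I*√76104798/66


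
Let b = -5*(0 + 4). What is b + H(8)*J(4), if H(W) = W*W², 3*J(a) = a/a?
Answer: 452/3 ≈ 150.67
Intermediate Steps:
J(a) = ⅓ (J(a) = (a/a)/3 = (⅓)*1 = ⅓)
H(W) = W³
b = -20 (b = -5*4 = -20)
b + H(8)*J(4) = -20 + 8³*(⅓) = -20 + 512*(⅓) = -20 + 512/3 = 452/3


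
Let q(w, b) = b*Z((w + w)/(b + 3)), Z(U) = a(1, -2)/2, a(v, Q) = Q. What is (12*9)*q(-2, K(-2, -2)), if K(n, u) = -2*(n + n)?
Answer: -864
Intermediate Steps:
K(n, u) = -4*n
Z(U) = -1 (Z(U) = -2/2 = -2*½ = -1)
q(w, b) = -b (q(w, b) = b*(-1) = -b)
(12*9)*q(-2, K(-2, -2)) = (12*9)*(-(-4)*(-2)) = 108*(-1*8) = 108*(-8) = -864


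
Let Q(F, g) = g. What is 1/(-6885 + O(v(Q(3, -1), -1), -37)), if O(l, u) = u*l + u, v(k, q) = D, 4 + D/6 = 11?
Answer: -1/8476 ≈ -0.00011798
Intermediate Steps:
D = 42 (D = -24 + 6*11 = -24 + 66 = 42)
v(k, q) = 42
O(l, u) = u + l*u (O(l, u) = l*u + u = u + l*u)
1/(-6885 + O(v(Q(3, -1), -1), -37)) = 1/(-6885 - 37*(1 + 42)) = 1/(-6885 - 37*43) = 1/(-6885 - 1591) = 1/(-8476) = -1/8476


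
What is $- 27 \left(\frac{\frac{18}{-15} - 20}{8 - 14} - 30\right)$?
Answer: $\frac{3573}{5} \approx 714.6$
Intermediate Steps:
$- 27 \left(\frac{\frac{18}{-15} - 20}{8 - 14} - 30\right) = - 27 \left(\frac{18 \left(- \frac{1}{15}\right) - 20}{-6} - 30\right) = - 27 \left(\left(- \frac{6}{5} - 20\right) \left(- \frac{1}{6}\right) - 30\right) = - 27 \left(\left(- \frac{106}{5}\right) \left(- \frac{1}{6}\right) - 30\right) = - 27 \left(\frac{53}{15} - 30\right) = \left(-27\right) \left(- \frac{397}{15}\right) = \frac{3573}{5}$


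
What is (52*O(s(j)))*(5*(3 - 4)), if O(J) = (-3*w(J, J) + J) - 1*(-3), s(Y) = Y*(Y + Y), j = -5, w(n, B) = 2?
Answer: -12220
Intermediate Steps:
s(Y) = 2*Y² (s(Y) = Y*(2*Y) = 2*Y²)
O(J) = -3 + J (O(J) = (-3*2 + J) - 1*(-3) = (-6 + J) + 3 = -3 + J)
(52*O(s(j)))*(5*(3 - 4)) = (52*(-3 + 2*(-5)²))*(5*(3 - 4)) = (52*(-3 + 2*25))*(5*(-1)) = (52*(-3 + 50))*(-5) = (52*47)*(-5) = 2444*(-5) = -12220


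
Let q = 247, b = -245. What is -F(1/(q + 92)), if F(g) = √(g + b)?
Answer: -I*√28155306/339 ≈ -15.652*I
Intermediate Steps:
F(g) = √(-245 + g) (F(g) = √(g - 245) = √(-245 + g))
-F(1/(q + 92)) = -√(-245 + 1/(247 + 92)) = -√(-245 + 1/339) = -√(-83054/339) = -I*√28155306/339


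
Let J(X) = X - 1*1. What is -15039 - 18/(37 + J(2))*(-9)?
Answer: -285660/19 ≈ -15035.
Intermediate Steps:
J(X) = -1 + X (J(X) = X - 1 = -1 + X)
-15039 - 18/(37 + J(2))*(-9) = -15039 - 18/(37 + (-1 + 2))*(-9) = -15039 - 18/(37 + 1)*(-9) = -15039 - 18/38*(-9) = -15039 - (1/38)*18*(-9) = -15039 - 9*(-9)/19 = -15039 - 1*(-81/19) = -15039 + 81/19 = -285660/19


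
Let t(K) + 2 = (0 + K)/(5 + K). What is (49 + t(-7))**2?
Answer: 10201/4 ≈ 2550.3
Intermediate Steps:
t(K) = -2 + K/(5 + K) (t(K) = -2 + (0 + K)/(5 + K) = -2 + K/(5 + K))
(49 + t(-7))**2 = (49 + (-10 - 1*(-7))/(5 - 7))**2 = (49 + (-10 + 7)/(-2))**2 = (49 - 1/2*(-3))**2 = (49 + 3/2)**2 = (101/2)**2 = 10201/4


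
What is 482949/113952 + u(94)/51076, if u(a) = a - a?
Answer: 160983/37984 ≈ 4.2382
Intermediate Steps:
u(a) = 0
482949/113952 + u(94)/51076 = 482949/113952 + 0/51076 = 482949*(1/113952) + 0*(1/51076) = 160983/37984 + 0 = 160983/37984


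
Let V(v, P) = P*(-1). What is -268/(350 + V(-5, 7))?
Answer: -268/343 ≈ -0.78134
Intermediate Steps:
V(v, P) = -P
-268/(350 + V(-5, 7)) = -268/(350 - 1*7) = -268/(350 - 7) = -268/343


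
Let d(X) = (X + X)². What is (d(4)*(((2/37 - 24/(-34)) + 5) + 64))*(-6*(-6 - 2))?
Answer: 134796288/629 ≈ 2.1430e+5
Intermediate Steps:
d(X) = 4*X² (d(X) = (2*X)² = 4*X²)
(d(4)*(((2/37 - 24/(-34)) + 5) + 64))*(-6*(-6 - 2)) = ((4*4²)*(((2/37 - 24/(-34)) + 5) + 64))*(-6*(-6 - 2)) = ((4*16)*(((2*(1/37) - 24*(-1/34)) + 5) + 64))*(-6*(-8)) = (64*(((2/37 + 12/17) + 5) + 64))*48 = (64*((478/629 + 5) + 64))*48 = (64*(3623/629 + 64))*48 = (64*(43879/629))*48 = (2808256/629)*48 = 134796288/629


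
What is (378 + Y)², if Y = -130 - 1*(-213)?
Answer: 212521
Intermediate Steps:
Y = 83 (Y = -130 + 213 = 83)
(378 + Y)² = (378 + 83)² = 461² = 212521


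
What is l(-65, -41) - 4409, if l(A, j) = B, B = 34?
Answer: -4375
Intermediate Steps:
l(A, j) = 34
l(-65, -41) - 4409 = 34 - 4409 = -4375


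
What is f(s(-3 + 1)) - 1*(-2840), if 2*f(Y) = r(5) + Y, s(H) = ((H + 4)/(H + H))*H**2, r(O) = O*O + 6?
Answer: 5709/2 ≈ 2854.5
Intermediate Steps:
r(O) = 6 + O**2 (r(O) = O**2 + 6 = 6 + O**2)
s(H) = H*(4 + H)/2 (s(H) = ((4 + H)/((2*H)))*H**2 = ((4 + H)*(1/(2*H)))*H**2 = ((4 + H)/(2*H))*H**2 = H*(4 + H)/2)
f(Y) = 31/2 + Y/2 (f(Y) = ((6 + 5**2) + Y)/2 = ((6 + 25) + Y)/2 = (31 + Y)/2 = 31/2 + Y/2)
f(s(-3 + 1)) - 1*(-2840) = (31/2 + ((-3 + 1)*(4 + (-3 + 1))/2)/2) - 1*(-2840) = (31/2 + ((1/2)*(-2)*(4 - 2))/2) + 2840 = (31/2 + ((1/2)*(-2)*2)/2) + 2840 = (31/2 + (1/2)*(-2)) + 2840 = (31/2 - 1) + 2840 = 29/2 + 2840 = 5709/2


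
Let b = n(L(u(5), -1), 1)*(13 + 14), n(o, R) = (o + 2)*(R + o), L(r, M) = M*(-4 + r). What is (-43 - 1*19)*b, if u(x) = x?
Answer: 0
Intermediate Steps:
n(o, R) = (2 + o)*(R + o)
b = 0 (b = ((-(-4 + 5))**2 + 2*1 + 2*(-(-4 + 5)) + 1*(-(-4 + 5)))*(13 + 14) = ((-1*1)**2 + 2 + 2*(-1*1) + 1*(-1*1))*27 = ((-1)**2 + 2 + 2*(-1) + 1*(-1))*27 = (1 + 2 - 2 - 1)*27 = 0*27 = 0)
(-43 - 1*19)*b = (-43 - 1*19)*0 = (-43 - 19)*0 = -62*0 = 0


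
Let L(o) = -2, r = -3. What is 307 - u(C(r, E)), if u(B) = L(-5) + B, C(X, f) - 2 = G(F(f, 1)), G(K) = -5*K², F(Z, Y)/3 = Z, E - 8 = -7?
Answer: 352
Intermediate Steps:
E = 1 (E = 8 - 7 = 1)
F(Z, Y) = 3*Z
C(X, f) = 2 - 45*f² (C(X, f) = 2 - 5*9*f² = 2 - 45*f²)
u(B) = -2 + B
307 - u(C(r, E)) = 307 - (-2 + (2 - 45*1²)) = 307 - (-2 + (2 - 45*1)) = 307 - (-2 + (2 - 45)) = 307 - (-2 - 43) = 307 - 1*(-45) = 307 + 45 = 352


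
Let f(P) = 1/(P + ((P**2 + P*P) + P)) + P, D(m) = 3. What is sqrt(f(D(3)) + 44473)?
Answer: 5*sqrt(256182)/12 ≈ 210.89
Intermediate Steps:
f(P) = P + 1/(2*P + 2*P**2) (f(P) = 1/(P + ((P**2 + P**2) + P)) + P = 1/(P + (2*P**2 + P)) + P = 1/(P + (P + 2*P**2)) + P = 1/(2*P + 2*P**2) + P = P + 1/(2*P + 2*P**2))
sqrt(f(D(3)) + 44473) = sqrt((1/2 + 3**2 + 3**3)/(3*(1 + 3)) + 44473) = sqrt((1/3)*(1/2 + 9 + 27)/4 + 44473) = sqrt((1/3)*(1/4)*(73/2) + 44473) = sqrt(73/24 + 44473) = sqrt(1067425/24) = 5*sqrt(256182)/12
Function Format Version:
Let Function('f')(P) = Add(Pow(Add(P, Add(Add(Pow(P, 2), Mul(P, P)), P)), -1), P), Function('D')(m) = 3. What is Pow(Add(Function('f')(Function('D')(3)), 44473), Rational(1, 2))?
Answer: Mul(Rational(5, 12), Pow(256182, Rational(1, 2))) ≈ 210.89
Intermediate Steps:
Function('f')(P) = Add(P, Pow(Add(Mul(2, P), Mul(2, Pow(P, 2))), -1)) (Function('f')(P) = Add(Pow(Add(P, Add(Add(Pow(P, 2), Pow(P, 2)), P)), -1), P) = Add(Pow(Add(P, Add(Mul(2, Pow(P, 2)), P)), -1), P) = Add(Pow(Add(P, Add(P, Mul(2, Pow(P, 2)))), -1), P) = Add(Pow(Add(Mul(2, P), Mul(2, Pow(P, 2))), -1), P) = Add(P, Pow(Add(Mul(2, P), Mul(2, Pow(P, 2))), -1)))
Pow(Add(Function('f')(Function('D')(3)), 44473), Rational(1, 2)) = Pow(Add(Mul(Pow(3, -1), Pow(Add(1, 3), -1), Add(Rational(1, 2), Pow(3, 2), Pow(3, 3))), 44473), Rational(1, 2)) = Pow(Add(Mul(Rational(1, 3), Pow(4, -1), Add(Rational(1, 2), 9, 27)), 44473), Rational(1, 2)) = Pow(Add(Mul(Rational(1, 3), Rational(1, 4), Rational(73, 2)), 44473), Rational(1, 2)) = Pow(Add(Rational(73, 24), 44473), Rational(1, 2)) = Pow(Rational(1067425, 24), Rational(1, 2)) = Mul(Rational(5, 12), Pow(256182, Rational(1, 2)))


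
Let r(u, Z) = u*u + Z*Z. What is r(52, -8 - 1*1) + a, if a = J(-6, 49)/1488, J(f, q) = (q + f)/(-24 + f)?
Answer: 124322357/44640 ≈ 2785.0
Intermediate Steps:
J(f, q) = (f + q)/(-24 + f)
r(u, Z) = Z² + u² (r(u, Z) = u² + Z² = Z² + u²)
a = -43/44640 (a = ((-6 + 49)/(-24 - 6))/1488 = (43/(-30))*(1/1488) = -1/30*43*(1/1488) = -43/30*1/1488 = -43/44640 ≈ -0.00096326)
r(52, -8 - 1*1) + a = ((-8 - 1*1)² + 52²) - 43/44640 = ((-8 - 1)² + 2704) - 43/44640 = ((-9)² + 2704) - 43/44640 = (81 + 2704) - 43/44640 = 2785 - 43/44640 = 124322357/44640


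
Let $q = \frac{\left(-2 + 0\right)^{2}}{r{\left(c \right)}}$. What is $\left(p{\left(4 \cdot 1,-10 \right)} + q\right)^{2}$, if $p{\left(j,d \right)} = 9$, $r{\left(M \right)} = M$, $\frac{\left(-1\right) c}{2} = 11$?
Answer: $\frac{9409}{121} \approx 77.76$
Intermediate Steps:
$c = -22$ ($c = \left(-2\right) 11 = -22$)
$q = - \frac{2}{11}$ ($q = \frac{\left(-2 + 0\right)^{2}}{-22} = \left(-2\right)^{2} \left(- \frac{1}{22}\right) = 4 \left(- \frac{1}{22}\right) = - \frac{2}{11} \approx -0.18182$)
$\left(p{\left(4 \cdot 1,-10 \right)} + q\right)^{2} = \left(9 - \frac{2}{11}\right)^{2} = \left(\frac{97}{11}\right)^{2} = \frac{9409}{121}$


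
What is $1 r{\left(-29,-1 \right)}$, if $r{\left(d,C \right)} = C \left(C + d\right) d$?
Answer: $-870$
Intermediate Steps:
$r{\left(d,C \right)} = C d \left(C + d\right)$
$1 r{\left(-29,-1 \right)} = 1 \left(\left(-1\right) \left(-29\right) \left(-1 - 29\right)\right) = 1 \left(\left(-1\right) \left(-29\right) \left(-30\right)\right) = 1 \left(-870\right) = -870$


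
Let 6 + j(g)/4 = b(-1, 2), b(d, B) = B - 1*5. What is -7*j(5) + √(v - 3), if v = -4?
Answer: 252 + I*√7 ≈ 252.0 + 2.6458*I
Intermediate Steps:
b(d, B) = -5 + B (b(d, B) = B - 5 = -5 + B)
j(g) = -36 (j(g) = -24 + 4*(-5 + 2) = -24 + 4*(-3) = -24 - 12 = -36)
-7*j(5) + √(v - 3) = -7*(-36) + √(-4 - 3) = 252 + √(-7) = 252 + I*√7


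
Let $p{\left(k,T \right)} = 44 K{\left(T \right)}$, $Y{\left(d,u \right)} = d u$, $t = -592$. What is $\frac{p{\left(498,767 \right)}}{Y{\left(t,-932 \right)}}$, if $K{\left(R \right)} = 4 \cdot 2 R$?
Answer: $\frac{8437}{17242} \approx 0.48933$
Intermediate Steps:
$K{\left(R \right)} = 8 R$
$p{\left(k,T \right)} = 352 T$ ($p{\left(k,T \right)} = 44 \cdot 8 T = 352 T$)
$\frac{p{\left(498,767 \right)}}{Y{\left(t,-932 \right)}} = \frac{352 \cdot 767}{\left(-592\right) \left(-932\right)} = \frac{269984}{551744} = 269984 \cdot \frac{1}{551744} = \frac{8437}{17242}$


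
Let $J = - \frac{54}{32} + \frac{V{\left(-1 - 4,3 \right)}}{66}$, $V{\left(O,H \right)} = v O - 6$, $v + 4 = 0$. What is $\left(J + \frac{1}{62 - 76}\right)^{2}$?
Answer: $\frac{32684089}{13660416} \approx 2.3926$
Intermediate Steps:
$v = -4$ ($v = -4 + 0 = -4$)
$V{\left(O,H \right)} = -6 - 4 O$ ($V{\left(O,H \right)} = - 4 O - 6 = -6 - 4 O$)
$J = - \frac{779}{528}$ ($J = - \frac{54}{32} + \frac{-6 - 4 \left(-1 - 4\right)}{66} = \left(-54\right) \frac{1}{32} + \left(-6 - -20\right) \frac{1}{66} = - \frac{27}{16} + \left(-6 + 20\right) \frac{1}{66} = - \frac{27}{16} + 14 \cdot \frac{1}{66} = - \frac{27}{16} + \frac{7}{33} = - \frac{779}{528} \approx -1.4754$)
$\left(J + \frac{1}{62 - 76}\right)^{2} = \left(- \frac{779}{528} + \frac{1}{62 - 76}\right)^{2} = \left(- \frac{779}{528} + \frac{1}{-14}\right)^{2} = \left(- \frac{779}{528} - \frac{1}{14}\right)^{2} = \left(- \frac{5717}{3696}\right)^{2} = \frac{32684089}{13660416}$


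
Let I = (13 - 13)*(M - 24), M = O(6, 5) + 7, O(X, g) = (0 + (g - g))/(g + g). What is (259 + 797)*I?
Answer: 0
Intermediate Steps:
O(X, g) = 0 (O(X, g) = (0 + 0)/((2*g)) = 0*(1/(2*g)) = 0)
M = 7 (M = 0 + 7 = 7)
I = 0 (I = (13 - 13)*(7 - 24) = 0*(-17) = 0)
(259 + 797)*I = (259 + 797)*0 = 1056*0 = 0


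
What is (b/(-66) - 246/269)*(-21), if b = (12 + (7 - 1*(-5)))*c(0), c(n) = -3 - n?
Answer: -10962/2959 ≈ -3.7046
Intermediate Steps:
b = -72 (b = (12 + (7 - 1*(-5)))*(-3 - 1*0) = (12 + (7 + 5))*(-3 + 0) = (12 + 12)*(-3) = 24*(-3) = -72)
(b/(-66) - 246/269)*(-21) = (-72/(-66) - 246/269)*(-21) = (-72*(-1/66) - 246*1/269)*(-21) = (12/11 - 246/269)*(-21) = (522/2959)*(-21) = -10962/2959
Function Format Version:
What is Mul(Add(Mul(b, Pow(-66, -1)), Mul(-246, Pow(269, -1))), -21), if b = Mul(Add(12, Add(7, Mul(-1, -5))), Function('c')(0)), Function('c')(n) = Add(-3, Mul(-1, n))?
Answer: Rational(-10962, 2959) ≈ -3.7046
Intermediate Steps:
b = -72 (b = Mul(Add(12, Add(7, Mul(-1, -5))), Add(-3, Mul(-1, 0))) = Mul(Add(12, Add(7, 5)), Add(-3, 0)) = Mul(Add(12, 12), -3) = Mul(24, -3) = -72)
Mul(Add(Mul(b, Pow(-66, -1)), Mul(-246, Pow(269, -1))), -21) = Mul(Add(Mul(-72, Pow(-66, -1)), Mul(-246, Pow(269, -1))), -21) = Mul(Add(Mul(-72, Rational(-1, 66)), Mul(-246, Rational(1, 269))), -21) = Mul(Add(Rational(12, 11), Rational(-246, 269)), -21) = Mul(Rational(522, 2959), -21) = Rational(-10962, 2959)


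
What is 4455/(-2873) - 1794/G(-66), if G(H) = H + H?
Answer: 761017/63206 ≈ 12.040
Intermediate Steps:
G(H) = 2*H
4455/(-2873) - 1794/G(-66) = 4455/(-2873) - 1794/(2*(-66)) = 4455*(-1/2873) - 1794/(-132) = -4455/2873 - 1794*(-1/132) = -4455/2873 + 299/22 = 761017/63206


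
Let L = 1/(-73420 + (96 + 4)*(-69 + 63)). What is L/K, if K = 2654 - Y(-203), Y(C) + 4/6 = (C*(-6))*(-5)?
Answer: -3/1941840680 ≈ -1.5449e-9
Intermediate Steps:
Y(C) = -⅔ + 30*C (Y(C) = -⅔ + (C*(-6))*(-5) = -⅔ - 6*C*(-5) = -⅔ + 30*C)
K = 26234/3 (K = 2654 - (-⅔ + 30*(-203)) = 2654 - (-⅔ - 6090) = 2654 - 1*(-18272/3) = 2654 + 18272/3 = 26234/3 ≈ 8744.7)
L = -1/74020 (L = 1/(-73420 + 100*(-6)) = 1/(-73420 - 600) = 1/(-74020) = -1/74020 ≈ -1.3510e-5)
L/K = -1/(74020*26234/3) = -1/74020*3/26234 = -3/1941840680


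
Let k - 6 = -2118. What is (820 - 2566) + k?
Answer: -3858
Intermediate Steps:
k = -2112 (k = 6 - 2118 = -2112)
(820 - 2566) + k = (820 - 2566) - 2112 = -1746 - 2112 = -3858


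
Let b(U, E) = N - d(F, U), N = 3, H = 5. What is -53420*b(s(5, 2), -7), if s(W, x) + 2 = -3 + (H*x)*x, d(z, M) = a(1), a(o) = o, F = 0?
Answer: -106840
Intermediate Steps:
d(z, M) = 1
s(W, x) = -5 + 5*x² (s(W, x) = -2 + (-3 + (5*x)*x) = -2 + (-3 + 5*x²) = -5 + 5*x²)
b(U, E) = 2 (b(U, E) = 3 - 1*1 = 3 - 1 = 2)
-53420*b(s(5, 2), -7) = -53420*2 = -106840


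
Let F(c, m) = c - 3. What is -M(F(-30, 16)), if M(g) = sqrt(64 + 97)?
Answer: -sqrt(161) ≈ -12.689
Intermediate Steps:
F(c, m) = -3 + c
M(g) = sqrt(161)
-M(F(-30, 16)) = -sqrt(161)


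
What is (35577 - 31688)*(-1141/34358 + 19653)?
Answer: 2625995265737/34358 ≈ 7.6430e+7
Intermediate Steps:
(35577 - 31688)*(-1141/34358 + 19653) = 3889*(-1141*1/34358 + 19653) = 3889*(-1141/34358 + 19653) = 3889*(675236633/34358) = 2625995265737/34358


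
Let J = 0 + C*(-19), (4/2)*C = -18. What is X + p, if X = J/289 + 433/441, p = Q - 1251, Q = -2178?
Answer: -436822073/127449 ≈ -3427.4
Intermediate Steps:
C = -9 (C = (½)*(-18) = -9)
p = -3429 (p = -2178 - 1251 = -3429)
J = 171 (J = 0 - 9*(-19) = 0 + 171 = 171)
X = 200548/127449 (X = 171/289 + 433/441 = 200548/127449 ≈ 1.5736)
X + p = 200548/127449 - 3429 = -436822073/127449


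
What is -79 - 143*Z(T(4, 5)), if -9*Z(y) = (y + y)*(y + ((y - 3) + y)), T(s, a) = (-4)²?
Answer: 22801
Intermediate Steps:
T(s, a) = 16
Z(y) = -2*y*(-3 + 3*y)/9 (Z(y) = -(y + y)*(y + ((y - 3) + y))/9 = -2*y*(y + ((-3 + y) + y))/9 = -2*y*(y + (-3 + 2*y))/9 = -2*y*(-3 + 3*y)/9)
-79 - 143*Z(T(4, 5)) = -79 - 286*16*(1 - 1*16)/3 = -79 - 286*16*(1 - 16)/3 = -79 - 286*16*(-15)/3 = -79 - 143*(-160) = -79 + 22880 = 22801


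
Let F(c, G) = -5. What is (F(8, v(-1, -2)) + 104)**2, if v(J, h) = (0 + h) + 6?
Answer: 9801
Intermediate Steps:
v(J, h) = 6 + h (v(J, h) = h + 6 = 6 + h)
(F(8, v(-1, -2)) + 104)**2 = (-5 + 104)**2 = 99**2 = 9801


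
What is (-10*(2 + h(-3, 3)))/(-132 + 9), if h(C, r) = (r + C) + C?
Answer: -10/123 ≈ -0.081301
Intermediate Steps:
h(C, r) = r + 2*C (h(C, r) = (C + r) + C = r + 2*C)
(-10*(2 + h(-3, 3)))/(-132 + 9) = (-10*(2 + (3 + 2*(-3))))/(-132 + 9) = (-10*(2 + (3 - 6)))/(-123) = -(-10)*(2 - 3)/123 = -(-10)*(-1)/123 = -1/123*10 = -10/123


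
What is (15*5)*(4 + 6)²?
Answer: 7500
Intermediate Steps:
(15*5)*(4 + 6)² = 75*10² = 75*100 = 7500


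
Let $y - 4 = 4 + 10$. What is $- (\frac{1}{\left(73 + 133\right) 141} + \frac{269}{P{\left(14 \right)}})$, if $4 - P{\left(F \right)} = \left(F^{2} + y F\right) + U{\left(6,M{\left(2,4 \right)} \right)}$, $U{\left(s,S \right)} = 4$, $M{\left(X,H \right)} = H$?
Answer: $\frac{3906463}{6506304} \approx 0.60041$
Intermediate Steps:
$y = 18$ ($y = 4 + \left(4 + 10\right) = 4 + 14 = 18$)
$P{\left(F \right)} = - F^{2} - 18 F$ ($P{\left(F \right)} = 4 - \left(\left(F^{2} + 18 F\right) + 4\right) = 4 - \left(4 + F^{2} + 18 F\right) = - F^{2} - 18 F$)
$- (\frac{1}{\left(73 + 133\right) 141} + \frac{269}{P{\left(14 \right)}}) = - (\frac{1}{\left(73 + 133\right) 141} + \frac{269}{14 \left(-18 - 14\right)}) = - (\frac{1}{206} \cdot \frac{1}{141} + \frac{269}{14 \left(-18 - 14\right)}) = - (\frac{1}{206} \cdot \frac{1}{141} + \frac{269}{14 \left(-32\right)}) = - (\frac{1}{29046} + \frac{269}{-448}) = - (\frac{1}{29046} + 269 \left(- \frac{1}{448}\right)) = - (\frac{1}{29046} - \frac{269}{448}) = \left(-1\right) \left(- \frac{3906463}{6506304}\right) = \frac{3906463}{6506304}$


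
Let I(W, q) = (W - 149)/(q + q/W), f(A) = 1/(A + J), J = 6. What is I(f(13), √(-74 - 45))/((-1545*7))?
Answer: -283*I*√119/48905430 ≈ -6.3125e-5*I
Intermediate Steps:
f(A) = 1/(6 + A) (f(A) = 1/(A + 6) = 1/(6 + A))
I(W, q) = (-149 + W)/(q + q/W)
I(f(13), √(-74 - 45))/((-1545*7)) = ((-149 + 1/(6 + 13))/((6 + 13)*(√(-74 - 45))*(1 + 1/(6 + 13))))/((-1545*7)) = ((-149 + 1/19)/(19*(√(-119))*(1 + 1/19)))/(-10815) = ((-149 + 1/19)/(19*((I*√119))*(1 + 1/19)))*(-1/10815) = ((1/19)*(-I*√119/119)*(-2830/19)/(20/19))*(-1/10815) = ((1/19)*(-I*√119/119)*(19/20)*(-2830/19))*(-1/10815) = (283*I*√119/4522)*(-1/10815) = -283*I*√119/48905430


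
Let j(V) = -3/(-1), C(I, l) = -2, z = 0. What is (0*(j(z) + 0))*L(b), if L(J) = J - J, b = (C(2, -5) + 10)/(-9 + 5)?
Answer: 0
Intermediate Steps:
j(V) = 3 (j(V) = -3*(-1) = 3)
b = -2 (b = (-2 + 10)/(-9 + 5) = 8/(-4) = 8*(-¼) = -2)
L(J) = 0
(0*(j(z) + 0))*L(b) = (0*(3 + 0))*0 = (0*3)*0 = 0*0 = 0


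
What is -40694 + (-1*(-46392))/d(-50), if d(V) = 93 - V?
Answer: -5772850/143 ≈ -40370.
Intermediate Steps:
-40694 + (-1*(-46392))/d(-50) = -40694 + (-1*(-46392))/(93 - 1*(-50)) = -40694 + 46392/(93 + 50) = -40694 + 46392/143 = -5772850/143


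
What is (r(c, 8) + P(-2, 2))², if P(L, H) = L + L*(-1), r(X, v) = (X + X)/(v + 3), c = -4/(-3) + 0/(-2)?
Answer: 64/1089 ≈ 0.058770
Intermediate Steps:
c = 4/3 (c = -4*(-⅓) + 0*(-½) = 4/3 + 0 = 4/3 ≈ 1.3333)
r(X, v) = 2*X/(3 + v) (r(X, v) = (2*X)/(3 + v) = 2*X/(3 + v))
P(L, H) = 0 (P(L, H) = L - L = 0)
(r(c, 8) + P(-2, 2))² = (2*(4/3)/(3 + 8) + 0)² = (2*(4/3)/11 + 0)² = (2*(4/3)*(1/11) + 0)² = (8/33 + 0)² = (8/33)² = 64/1089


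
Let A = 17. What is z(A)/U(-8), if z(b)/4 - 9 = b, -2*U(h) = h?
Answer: 26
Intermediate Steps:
U(h) = -h/2
z(b) = 36 + 4*b
z(A)/U(-8) = (36 + 4*17)/((-1/2*(-8))) = (36 + 68)/4 = 104*(1/4) = 26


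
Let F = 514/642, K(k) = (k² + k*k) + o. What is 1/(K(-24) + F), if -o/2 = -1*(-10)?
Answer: 321/363629 ≈ 0.00088277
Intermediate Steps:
o = -20 (o = -(-2)*(-10) = -2*10 = -20)
K(k) = -20 + 2*k² (K(k) = (k² + k*k) - 20 = (k² + k²) - 20 = 2*k² - 20 = -20 + 2*k²)
F = 257/321 (F = 514*(1/642) = 257/321 ≈ 0.80062)
1/(K(-24) + F) = 1/((-20 + 2*(-24)²) + 257/321) = 1/((-20 + 2*576) + 257/321) = 1/((-20 + 1152) + 257/321) = 1/(1132 + 257/321) = 1/(363629/321) = 321/363629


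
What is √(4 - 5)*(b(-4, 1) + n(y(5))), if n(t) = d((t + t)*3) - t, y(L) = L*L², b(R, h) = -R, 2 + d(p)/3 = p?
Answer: 2123*I ≈ 2123.0*I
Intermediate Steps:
d(p) = -6 + 3*p
y(L) = L³
n(t) = -6 + 17*t (n(t) = (-6 + 3*((t + t)*3)) - t = (-6 + 3*((2*t)*3)) - t = (-6 + 3*(6*t)) - t = (-6 + 18*t) - t = -6 + 17*t)
√(4 - 5)*(b(-4, 1) + n(y(5))) = √(4 - 5)*(-1*(-4) + (-6 + 17*5³)) = √(-1)*(4 + (-6 + 17*125)) = I*(4 + (-6 + 2125)) = I*(4 + 2119) = I*2123 = 2123*I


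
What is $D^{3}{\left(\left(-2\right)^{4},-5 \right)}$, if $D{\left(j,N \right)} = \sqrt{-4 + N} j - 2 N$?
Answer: $-68120 - 96192 i \approx -68120.0 - 96192.0 i$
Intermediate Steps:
$D{\left(j,N \right)} = - 2 N + j \sqrt{-4 + N}$ ($D{\left(j,N \right)} = j \sqrt{-4 + N} - 2 N = - 2 N + j \sqrt{-4 + N}$)
$D^{3}{\left(\left(-2\right)^{4},-5 \right)} = \left(\left(-2\right) \left(-5\right) + \left(-2\right)^{4} \sqrt{-4 - 5}\right)^{3} = \left(10 + 16 \sqrt{-9}\right)^{3} = \left(10 + 16 \cdot 3 i\right)^{3} = \left(10 + 48 i\right)^{3}$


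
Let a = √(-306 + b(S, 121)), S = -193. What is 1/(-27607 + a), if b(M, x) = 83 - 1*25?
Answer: -27607/762146697 - 2*I*√62/762146697 ≈ -3.6223e-5 - 2.0663e-8*I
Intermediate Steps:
b(M, x) = 58 (b(M, x) = 83 - 25 = 58)
a = 2*I*√62 (a = √(-306 + 58) = √(-248) = 2*I*√62 ≈ 15.748*I)
1/(-27607 + a) = 1/(-27607 + 2*I*√62)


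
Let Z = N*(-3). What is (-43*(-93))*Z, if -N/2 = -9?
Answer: -215946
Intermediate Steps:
N = 18 (N = -2*(-9) = 18)
Z = -54 (Z = 18*(-3) = -54)
(-43*(-93))*Z = -43*(-93)*(-54) = 3999*(-54) = -215946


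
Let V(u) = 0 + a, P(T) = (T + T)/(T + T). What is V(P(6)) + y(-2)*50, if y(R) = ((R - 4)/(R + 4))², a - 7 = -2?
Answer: 455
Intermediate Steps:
a = 5 (a = 7 - 2 = 5)
P(T) = 1 (P(T) = (2*T)/((2*T)) = (2*T)*(1/(2*T)) = 1)
V(u) = 5 (V(u) = 0 + 5 = 5)
y(R) = (-4 + R)²/(4 + R)² (y(R) = ((-4 + R)/(4 + R))² = (-4 + R)²/(4 + R)²)
V(P(6)) + y(-2)*50 = 5 + ((-4 - 2)²/(4 - 2)²)*50 = 5 + ((-6)²/2²)*50 = 5 + (36*(¼))*50 = 5 + 9*50 = 5 + 450 = 455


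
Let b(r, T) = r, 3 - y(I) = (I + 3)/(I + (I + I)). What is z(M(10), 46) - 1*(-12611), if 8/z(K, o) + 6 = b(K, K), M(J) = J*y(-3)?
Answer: 37834/3 ≈ 12611.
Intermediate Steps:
y(I) = 3 - (3 + I)/(3*I) (y(I) = 3 - (I + 3)/(I + (I + I)) = 3 - (3 + I)/(I + 2*I) = 3 - (3 + I)/(3*I))
M(J) = 3*J (M(J) = J*(8/3 - 1/(-3)) = J*(8/3 - 1*(-⅓)) = J*(8/3 + ⅓) = J*3 = 3*J)
z(K, o) = 8/(-6 + K)
z(M(10), 46) - 1*(-12611) = 8/(-6 + 3*10) - 1*(-12611) = 8/(-6 + 30) + 12611 = 8/24 + 12611 = 8*(1/24) + 12611 = ⅓ + 12611 = 37834/3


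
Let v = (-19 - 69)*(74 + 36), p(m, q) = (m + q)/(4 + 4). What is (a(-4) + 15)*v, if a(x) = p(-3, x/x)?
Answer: -142780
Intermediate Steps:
p(m, q) = m/8 + q/8 (p(m, q) = (m + q)/8 = (m + q)*(⅛) = m/8 + q/8)
v = -9680 (v = -88*110 = -9680)
a(x) = -¼ (a(x) = (⅛)*(-3) + (x/x)/8 = -3/8 + (⅛)*1 = -3/8 + ⅛ = -¼)
(a(-4) + 15)*v = (-¼ + 15)*(-9680) = (59/4)*(-9680) = -142780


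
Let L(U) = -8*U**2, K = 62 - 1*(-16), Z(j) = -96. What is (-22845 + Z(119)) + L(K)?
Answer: -71613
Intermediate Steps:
K = 78 (K = 62 + 16 = 78)
(-22845 + Z(119)) + L(K) = (-22845 - 96) - 8*78**2 = -22941 - 8*6084 = -22941 - 48672 = -71613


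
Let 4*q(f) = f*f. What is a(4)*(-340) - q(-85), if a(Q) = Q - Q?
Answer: -7225/4 ≈ -1806.3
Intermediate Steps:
a(Q) = 0
q(f) = f**2/4 (q(f) = (f*f)/4 = f**2/4)
a(4)*(-340) - q(-85) = 0*(-340) - (-85)**2/4 = 0 - 7225/4 = -7225/4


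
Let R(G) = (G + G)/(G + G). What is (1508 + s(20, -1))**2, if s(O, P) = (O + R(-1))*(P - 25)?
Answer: 925444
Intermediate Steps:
R(G) = 1 (R(G) = (2*G)/((2*G)) = (2*G)*(1/(2*G)) = 1)
s(O, P) = (1 + O)*(-25 + P) (s(O, P) = (O + 1)*(P - 25) = (1 + O)*(-25 + P))
(1508 + s(20, -1))**2 = (1508 + (-25 - 1 - 25*20 + 20*(-1)))**2 = (1508 + (-25 - 1 - 500 - 20))**2 = (1508 - 546)**2 = 962**2 = 925444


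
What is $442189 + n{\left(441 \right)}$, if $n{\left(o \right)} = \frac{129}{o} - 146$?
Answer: $\frac{64980364}{147} \approx 4.4204 \cdot 10^{5}$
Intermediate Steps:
$n{\left(o \right)} = -146 + \frac{129}{o}$
$442189 + n{\left(441 \right)} = 442189 - \left(146 - \frac{129}{441}\right) = 442189 + \left(-146 + 129 \cdot \frac{1}{441}\right) = 442189 + \left(-146 + \frac{43}{147}\right) = 442189 - \frac{21419}{147} = \frac{64980364}{147}$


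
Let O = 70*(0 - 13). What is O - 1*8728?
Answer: -9638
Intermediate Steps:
O = -910 (O = 70*(-13) = -910)
O - 1*8728 = -910 - 1*8728 = -910 - 8728 = -9638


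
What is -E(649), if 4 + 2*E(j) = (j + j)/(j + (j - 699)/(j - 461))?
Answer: 60956/60981 ≈ 0.99959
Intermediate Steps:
E(j) = -2 + j/(j + (-699 + j)/(-461 + j)) (E(j) = -2 + ((j + j)/(j + (j - 699)/(j - 461)))/2 = -2 + ((2*j)/(j + (-699 + j)/(-461 + j)))/2 = -2 + (2*j/(j + (-699 + j)/(-461 + j)))/2 = -2 + j/(j + (-699 + j)/(-461 + j)))
-E(649) = -(-1398 + 649² - 459*649)/(699 - 1*649² + 460*649) = -(-1398 + 421201 - 297891)/(699 - 1*421201 + 298540) = -121912/(699 - 421201 + 298540) = -121912/(-121962) = -(-1)*121912/121962 = -1*(-60956/60981) = 60956/60981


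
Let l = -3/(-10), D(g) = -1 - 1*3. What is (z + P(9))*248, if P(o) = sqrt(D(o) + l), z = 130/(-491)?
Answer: -32240/491 + 124*I*sqrt(370)/5 ≈ -65.662 + 477.04*I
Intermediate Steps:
D(g) = -4 (D(g) = -1 - 3 = -4)
z = -130/491 (z = 130*(-1/491) = -130/491 ≈ -0.26477)
l = 3/10 (l = -3*(-1/10) = 3/10 ≈ 0.30000)
P(o) = I*sqrt(370)/10 (P(o) = sqrt(-4 + 3/10) = sqrt(-37/10) = I*sqrt(370)/10)
(z + P(9))*248 = (-130/491 + I*sqrt(370)/10)*248 = -32240/491 + 124*I*sqrt(370)/5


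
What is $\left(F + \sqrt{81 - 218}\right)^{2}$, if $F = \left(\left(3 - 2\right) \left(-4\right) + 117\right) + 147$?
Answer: $\left(260 + i \sqrt{137}\right)^{2} \approx 67463.0 + 6086.4 i$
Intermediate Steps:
$F = 260$ ($F = \left(1 \left(-4\right) + 117\right) + 147 = \left(-4 + 117\right) + 147 = 113 + 147 = 260$)
$\left(F + \sqrt{81 - 218}\right)^{2} = \left(260 + \sqrt{81 - 218}\right)^{2} = \left(260 + \sqrt{-137}\right)^{2} = \left(260 + i \sqrt{137}\right)^{2}$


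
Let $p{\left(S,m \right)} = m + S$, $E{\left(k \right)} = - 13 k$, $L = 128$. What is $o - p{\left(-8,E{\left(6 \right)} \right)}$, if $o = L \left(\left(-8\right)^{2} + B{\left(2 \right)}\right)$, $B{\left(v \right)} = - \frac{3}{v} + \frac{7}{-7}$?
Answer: $7958$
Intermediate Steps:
$B{\left(v \right)} = -1 - \frac{3}{v}$ ($B{\left(v \right)} = - \frac{3}{v} + 7 \left(- \frac{1}{7}\right) = - \frac{3}{v} - 1 = -1 - \frac{3}{v}$)
$o = 7872$ ($o = 128 \left(\left(-8\right)^{2} + \frac{-3 - 2}{2}\right) = 128 \left(64 + \frac{-3 - 2}{2}\right) = 128 \left(64 + \frac{1}{2} \left(-5\right)\right) = 128 \left(64 - \frac{5}{2}\right) = 128 \cdot \frac{123}{2} = 7872$)
$p{\left(S,m \right)} = S + m$
$o - p{\left(-8,E{\left(6 \right)} \right)} = 7872 - \left(-8 - 78\right) = 7872 - -86 = 7872 + 86 = 7958$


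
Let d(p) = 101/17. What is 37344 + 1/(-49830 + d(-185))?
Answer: 31630704079/847009 ≈ 37344.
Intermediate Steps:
d(p) = 101/17 (d(p) = 101*(1/17) = 101/17)
37344 + 1/(-49830 + d(-185)) = 37344 + 1/(-49830 + 101/17) = 37344 + 1/(-847009/17) = 37344 - 17/847009 = 31630704079/847009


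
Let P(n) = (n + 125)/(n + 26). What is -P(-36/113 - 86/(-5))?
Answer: -8907/2692 ≈ -3.3087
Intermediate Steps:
P(n) = (125 + n)/(26 + n)
-P(-36/113 - 86/(-5)) = -(125 + (-36/113 - 86/(-5)))/(26 + (-36/113 - 86/(-5))) = -(125 + (-36*1/113 - 86*(-⅕)))/(26 + (-36*1/113 - 86*(-⅕))) = -(125 + (-36/113 + 86/5))/(26 + (-36/113 + 86/5)) = -(125 + 9538/565)/(26 + 9538/565) = -80163/(24228/565*565) = -565*80163/(24228*565) = -1*8907/2692 = -8907/2692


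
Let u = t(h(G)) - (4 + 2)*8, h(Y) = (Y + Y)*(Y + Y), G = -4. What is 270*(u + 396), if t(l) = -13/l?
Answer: 3004965/32 ≈ 93905.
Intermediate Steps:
h(Y) = 4*Y² (h(Y) = (2*Y)*(2*Y) = 4*Y²)
u = -3085/64 (u = -13/(4*(-4)²) - (4 + 2)*8 = -13/(4*16) - 6*8 = -13/64 - 1*48 = -13*1/64 - 48 = -13/64 - 48 = -3085/64 ≈ -48.203)
270*(u + 396) = 270*(-3085/64 + 396) = 270*(22259/64) = 3004965/32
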